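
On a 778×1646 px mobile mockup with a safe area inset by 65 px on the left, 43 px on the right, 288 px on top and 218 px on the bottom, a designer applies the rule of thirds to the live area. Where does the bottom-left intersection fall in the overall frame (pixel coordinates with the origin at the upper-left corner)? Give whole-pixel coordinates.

Content width = 778 − 65 − 43 = 670 px; content height = 1646 − 288 − 218 = 1140 px.
Bottom-left is one-third across and two-thirds down within the live area.
x = 65 + 1 × 670/3 = 65 + 223.33 ≈ 288
y = 288 + 2 × 1140/3 = 288 + 760.00 ≈ 1048

(288, 1048)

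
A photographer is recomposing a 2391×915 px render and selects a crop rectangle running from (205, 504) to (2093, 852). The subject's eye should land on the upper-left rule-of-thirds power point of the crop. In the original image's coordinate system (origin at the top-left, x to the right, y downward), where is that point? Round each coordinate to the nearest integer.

(834, 620)

Crop width = 2093 − 205 = 1888 px; one third is 629.33 px.
Crop height = 852 − 504 = 348 px; one third is 116.00 px.
The upper-left point is one-third across and one-third down within the crop:
x = 205 + 1 × 629.33 ≈ 834; y = 504 + 1 × 116.00 ≈ 620.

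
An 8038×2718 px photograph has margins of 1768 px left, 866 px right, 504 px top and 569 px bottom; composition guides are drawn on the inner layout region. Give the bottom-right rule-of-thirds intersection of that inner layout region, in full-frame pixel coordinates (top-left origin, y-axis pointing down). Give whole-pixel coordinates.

(5371, 1601)

Content width = 8038 − 1768 − 866 = 5404 px; content height = 2718 − 504 − 569 = 1645 px.
Bottom-right is two-thirds across and two-thirds down within the inner layout region.
x = 1768 + 2 × 5404/3 = 1768 + 3602.67 ≈ 5371
y = 504 + 2 × 1645/3 = 504 + 1096.67 ≈ 1601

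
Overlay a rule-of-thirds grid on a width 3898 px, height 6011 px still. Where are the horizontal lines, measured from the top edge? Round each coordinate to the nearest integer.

6011 / 3 = 2003.67, so the horizontal lines sit at one and two thirds of 6011.

2004 px and 4007 px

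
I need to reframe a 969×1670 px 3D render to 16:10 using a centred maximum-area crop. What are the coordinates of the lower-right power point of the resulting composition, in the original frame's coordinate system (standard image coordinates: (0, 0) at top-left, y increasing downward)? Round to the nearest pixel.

969/1670 < 16/10, so the 16:10 crop keeps the full width 969 and trims height to 969 × 10/16 = 605.62 px.
Top offset = (1670 − 605.62)/2 = 532.19 px; left offset = 0.
Lower-right is two-thirds across and two-thirds down within the crop:
x = 0.00 + 2 × 969.00/3 ≈ 646; y = 532.19 + 2 × 605.62/3 ≈ 936.

(646, 936)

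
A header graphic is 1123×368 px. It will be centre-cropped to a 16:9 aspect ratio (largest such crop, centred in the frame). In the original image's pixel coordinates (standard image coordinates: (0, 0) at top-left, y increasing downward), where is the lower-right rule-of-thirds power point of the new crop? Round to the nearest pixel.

1123/368 > 16/9, so the 16:9 crop keeps the full height 368 and trims width to 368 × 16/9 = 654.22 px.
Left offset = (1123 − 654.22)/2 = 234.39 px; top offset = 0.
Lower-right is two-thirds across and two-thirds down within the crop:
x = 234.39 + 2 × 654.22/3 ≈ 671; y = 0.00 + 2 × 368.00/3 ≈ 245.

(671, 245)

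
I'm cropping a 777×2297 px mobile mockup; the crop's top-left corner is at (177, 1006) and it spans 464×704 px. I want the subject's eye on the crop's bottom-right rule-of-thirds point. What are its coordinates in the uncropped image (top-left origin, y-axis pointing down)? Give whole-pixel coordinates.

One third of the crop width 464 is 154.67 px.
One third of the crop height 704 is 234.67 px.
The bottom-right point is two-thirds across and two-thirds down within the crop:
x = 177 + 2 × 154.67 ≈ 486; y = 1006 + 2 × 234.67 ≈ 1475.

(486, 1475)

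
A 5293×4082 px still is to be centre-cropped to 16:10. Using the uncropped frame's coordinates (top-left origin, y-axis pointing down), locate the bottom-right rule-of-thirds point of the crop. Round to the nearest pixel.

5293/4082 < 16/10, so the 16:10 crop keeps the full width 5293 and trims height to 5293 × 10/16 = 3308.12 px.
Top offset = (4082 − 3308.12)/2 = 386.94 px; left offset = 0.
Bottom-right is two-thirds across and two-thirds down within the crop:
x = 0.00 + 2 × 5293.00/3 ≈ 3529; y = 386.94 + 2 × 3308.12/3 ≈ 2592.

(3529, 2592)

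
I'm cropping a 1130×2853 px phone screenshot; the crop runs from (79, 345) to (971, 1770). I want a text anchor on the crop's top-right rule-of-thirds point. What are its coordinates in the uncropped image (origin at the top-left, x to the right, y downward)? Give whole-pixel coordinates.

(674, 820)

Crop width = 971 − 79 = 892 px; one third is 297.33 px.
Crop height = 1770 − 345 = 1425 px; one third is 475.00 px.
The top-right point is two-thirds across and one-third down within the crop:
x = 79 + 2 × 297.33 ≈ 674; y = 345 + 1 × 475.00 ≈ 820.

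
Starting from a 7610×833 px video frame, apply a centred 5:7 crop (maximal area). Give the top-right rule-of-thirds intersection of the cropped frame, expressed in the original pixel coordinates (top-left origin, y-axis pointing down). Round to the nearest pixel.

x = 3904 px, y = 278 px

7610/833 > 5/7, so the 5:7 crop keeps the full height 833 and trims width to 833 × 5/7 = 595.00 px.
Left offset = (7610 − 595.00)/2 = 3507.50 px; top offset = 0.
Top-right is two-thirds across and one-third down within the crop:
x = 3507.50 + 2 × 595.00/3 ≈ 3904; y = 0.00 + 1 × 833.00/3 ≈ 278.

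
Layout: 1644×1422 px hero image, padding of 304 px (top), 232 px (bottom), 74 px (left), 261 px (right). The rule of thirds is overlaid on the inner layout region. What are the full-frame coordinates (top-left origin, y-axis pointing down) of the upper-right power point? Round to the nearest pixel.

(947, 599)

Content width = 1644 − 74 − 261 = 1309 px; content height = 1422 − 304 − 232 = 886 px.
Upper-right is two-thirds across and one-third down within the inner layout region.
x = 74 + 2 × 1309/3 = 74 + 872.67 ≈ 947
y = 304 + 1 × 886/3 = 304 + 295.33 ≈ 599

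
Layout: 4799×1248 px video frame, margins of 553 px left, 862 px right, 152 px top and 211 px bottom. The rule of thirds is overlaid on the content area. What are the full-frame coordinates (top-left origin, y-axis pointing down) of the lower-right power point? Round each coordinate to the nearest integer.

(2809, 742)

Content width = 4799 − 553 − 862 = 3384 px; content height = 1248 − 152 − 211 = 885 px.
Lower-right is two-thirds across and two-thirds down within the content area.
x = 553 + 2 × 3384/3 = 553 + 2256.00 ≈ 2809
y = 152 + 2 × 885/3 = 152 + 590.00 ≈ 742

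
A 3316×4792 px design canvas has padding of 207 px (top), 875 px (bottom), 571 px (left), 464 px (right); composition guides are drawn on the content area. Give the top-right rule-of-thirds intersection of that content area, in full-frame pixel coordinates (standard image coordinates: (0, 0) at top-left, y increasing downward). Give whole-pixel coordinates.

Content width = 3316 − 571 − 464 = 2281 px; content height = 4792 − 207 − 875 = 3710 px.
Top-right is two-thirds across and one-third down within the content area.
x = 571 + 2 × 2281/3 = 571 + 1520.67 ≈ 2092
y = 207 + 1 × 3710/3 = 207 + 1236.67 ≈ 1444

(2092, 1444)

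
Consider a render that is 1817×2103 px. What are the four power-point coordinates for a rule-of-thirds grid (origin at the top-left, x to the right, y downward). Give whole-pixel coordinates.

(606, 701), (1211, 701), (606, 1402), (1211, 1402)

One third of 1817 is 605.67; one third of 2103 is 701.
Vertical third lines at x = 606 and x = 1211; horizontal third lines at y = 701 and y = 1402.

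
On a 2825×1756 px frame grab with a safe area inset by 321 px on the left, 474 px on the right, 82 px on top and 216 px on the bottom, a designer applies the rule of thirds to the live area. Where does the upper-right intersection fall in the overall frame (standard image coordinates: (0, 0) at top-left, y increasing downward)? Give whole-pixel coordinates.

x = 1674 px, y = 568 px

Content width = 2825 − 321 − 474 = 2030 px; content height = 1756 − 82 − 216 = 1458 px.
Upper-right is two-thirds across and one-third down within the live area.
x = 321 + 2 × 2030/3 = 321 + 1353.33 ≈ 1674
y = 82 + 1 × 1458/3 = 82 + 486.00 ≈ 568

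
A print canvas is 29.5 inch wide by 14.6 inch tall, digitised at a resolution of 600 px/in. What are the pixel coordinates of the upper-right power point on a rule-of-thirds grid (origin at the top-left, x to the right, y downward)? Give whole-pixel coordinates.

In pixels the canvas is 29.5 × 600 = 17700 wide and 14.6 × 600 = 8760 tall.
The upper-right point is two-thirds across and one-third down:
x = 2 × 17700/3 ≈ 11800; y = 1 × 8760/3 ≈ 2920.

(11800, 2920)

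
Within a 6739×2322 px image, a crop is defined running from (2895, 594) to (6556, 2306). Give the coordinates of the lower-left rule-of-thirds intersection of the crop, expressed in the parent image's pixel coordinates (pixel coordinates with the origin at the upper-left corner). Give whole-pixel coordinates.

x = 4115 px, y = 1735 px

Crop width = 6556 − 2895 = 3661 px; one third is 1220.33 px.
Crop height = 2306 − 594 = 1712 px; one third is 570.67 px.
The lower-left point is one-third across and two-thirds down within the crop:
x = 2895 + 1 × 1220.33 ≈ 4115; y = 594 + 2 × 570.67 ≈ 1735.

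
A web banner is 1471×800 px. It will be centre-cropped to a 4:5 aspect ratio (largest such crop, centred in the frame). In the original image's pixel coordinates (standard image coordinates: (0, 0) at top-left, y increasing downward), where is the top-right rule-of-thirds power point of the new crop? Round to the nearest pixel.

1471/800 > 4/5, so the 4:5 crop keeps the full height 800 and trims width to 800 × 4/5 = 640.00 px.
Left offset = (1471 − 640.00)/2 = 415.50 px; top offset = 0.
Top-right is two-thirds across and one-third down within the crop:
x = 415.50 + 2 × 640.00/3 ≈ 842; y = 0.00 + 1 × 800.00/3 ≈ 267.

(842, 267)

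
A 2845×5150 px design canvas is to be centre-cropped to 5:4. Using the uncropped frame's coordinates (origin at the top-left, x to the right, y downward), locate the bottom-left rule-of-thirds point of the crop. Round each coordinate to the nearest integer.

x = 948 px, y = 2954 px

2845/5150 < 5/4, so the 5:4 crop keeps the full width 2845 and trims height to 2845 × 4/5 = 2276.00 px.
Top offset = (5150 − 2276.00)/2 = 1437.00 px; left offset = 0.
Bottom-left is one-third across and two-thirds down within the crop:
x = 0.00 + 1 × 2845.00/3 ≈ 948; y = 1437.00 + 2 × 2276.00/3 ≈ 2954.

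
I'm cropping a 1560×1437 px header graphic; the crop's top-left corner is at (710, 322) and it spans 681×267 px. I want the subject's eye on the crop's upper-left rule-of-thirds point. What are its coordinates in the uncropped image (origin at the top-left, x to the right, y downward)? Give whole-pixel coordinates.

(937, 411)

One third of the crop width 681 is 227.00 px.
One third of the crop height 267 is 89.00 px.
The upper-left point is one-third across and one-third down within the crop:
x = 710 + 1 × 227.00 ≈ 937; y = 322 + 1 × 89.00 ≈ 411.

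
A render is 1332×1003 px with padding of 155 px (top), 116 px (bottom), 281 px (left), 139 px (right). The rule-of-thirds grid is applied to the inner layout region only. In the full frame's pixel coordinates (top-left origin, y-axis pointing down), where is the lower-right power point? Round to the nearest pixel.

(889, 643)

Content width = 1332 − 281 − 139 = 912 px; content height = 1003 − 155 − 116 = 732 px.
Lower-right is two-thirds across and two-thirds down within the inner layout region.
x = 281 + 2 × 912/3 = 281 + 608.00 ≈ 889
y = 155 + 2 × 732/3 = 155 + 488.00 ≈ 643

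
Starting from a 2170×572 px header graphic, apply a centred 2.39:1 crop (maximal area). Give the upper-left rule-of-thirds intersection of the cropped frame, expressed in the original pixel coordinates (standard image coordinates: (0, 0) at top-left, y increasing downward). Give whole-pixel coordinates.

(857, 191)

2170/572 > 2.39/1, so the 2.39:1 crop keeps the full height 572 and trims width to 572 × 2.39/1 = 1367.08 px.
Left offset = (2170 − 1367.08)/2 = 401.46 px; top offset = 0.
Upper-left is one-third across and one-third down within the crop:
x = 401.46 + 1 × 1367.08/3 ≈ 857; y = 0.00 + 1 × 572.00/3 ≈ 191.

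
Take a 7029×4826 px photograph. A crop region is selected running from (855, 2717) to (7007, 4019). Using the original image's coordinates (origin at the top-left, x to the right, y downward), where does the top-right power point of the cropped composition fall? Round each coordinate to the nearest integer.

x = 4956 px, y = 3151 px

Crop width = 7007 − 855 = 6152 px; one third is 2050.67 px.
Crop height = 4019 − 2717 = 1302 px; one third is 434.00 px.
The top-right point is two-thirds across and one-third down within the crop:
x = 855 + 2 × 2050.67 ≈ 4956; y = 2717 + 1 × 434.00 ≈ 3151.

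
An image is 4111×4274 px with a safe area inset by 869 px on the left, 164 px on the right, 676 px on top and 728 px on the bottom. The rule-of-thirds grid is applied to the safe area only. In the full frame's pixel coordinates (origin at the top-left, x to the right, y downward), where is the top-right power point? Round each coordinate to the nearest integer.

Content width = 4111 − 869 − 164 = 3078 px; content height = 4274 − 676 − 728 = 2870 px.
Top-right is two-thirds across and one-third down within the safe area.
x = 869 + 2 × 3078/3 = 869 + 2052.00 ≈ 2921
y = 676 + 1 × 2870/3 = 676 + 956.67 ≈ 1633

(2921, 1633)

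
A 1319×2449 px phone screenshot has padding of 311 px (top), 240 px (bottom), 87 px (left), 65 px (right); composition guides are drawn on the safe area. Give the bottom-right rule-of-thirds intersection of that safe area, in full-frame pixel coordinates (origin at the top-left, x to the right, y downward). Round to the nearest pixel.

x = 865 px, y = 1576 px

Content width = 1319 − 87 − 65 = 1167 px; content height = 2449 − 311 − 240 = 1898 px.
Bottom-right is two-thirds across and two-thirds down within the safe area.
x = 87 + 2 × 1167/3 = 87 + 778.00 ≈ 865
y = 311 + 2 × 1898/3 = 311 + 1265.33 ≈ 1576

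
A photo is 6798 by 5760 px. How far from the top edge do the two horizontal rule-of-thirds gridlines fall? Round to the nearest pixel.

y = 1920 px and y = 3840 px

5760 / 3 = 1920, so the horizontal lines sit at one and two thirds of 5760.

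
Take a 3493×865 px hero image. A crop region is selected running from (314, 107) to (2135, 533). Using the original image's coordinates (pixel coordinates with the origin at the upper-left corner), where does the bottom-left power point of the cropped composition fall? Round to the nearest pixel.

Crop width = 2135 − 314 = 1821 px; one third is 607.00 px.
Crop height = 533 − 107 = 426 px; one third is 142.00 px.
The bottom-left point is one-third across and two-thirds down within the crop:
x = 314 + 1 × 607.00 ≈ 921; y = 107 + 2 × 142.00 ≈ 391.

x = 921 px, y = 391 px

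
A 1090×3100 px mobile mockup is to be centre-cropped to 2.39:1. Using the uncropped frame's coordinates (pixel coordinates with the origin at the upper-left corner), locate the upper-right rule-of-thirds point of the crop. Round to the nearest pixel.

1090/3100 < 2.39/1, so the 2.39:1 crop keeps the full width 1090 and trims height to 1090 × 1/2.39 = 456.07 px.
Top offset = (3100 − 456.07)/2 = 1321.97 px; left offset = 0.
Upper-right is two-thirds across and one-third down within the crop:
x = 0.00 + 2 × 1090.00/3 ≈ 727; y = 1321.97 + 1 × 456.07/3 ≈ 1474.

(727, 1474)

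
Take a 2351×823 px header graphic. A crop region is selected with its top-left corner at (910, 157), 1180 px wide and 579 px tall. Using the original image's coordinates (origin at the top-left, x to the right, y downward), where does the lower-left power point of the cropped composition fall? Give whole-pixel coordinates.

One third of the crop width 1180 is 393.33 px.
One third of the crop height 579 is 193.00 px.
The lower-left point is one-third across and two-thirds down within the crop:
x = 910 + 1 × 393.33 ≈ 1303; y = 157 + 2 × 193.00 ≈ 543.

(1303, 543)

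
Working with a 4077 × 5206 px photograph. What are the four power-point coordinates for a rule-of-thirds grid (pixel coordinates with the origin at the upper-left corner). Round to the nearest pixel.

One third of 4077 is 1359; one third of 5206 is 1735.33.
Vertical third lines at x = 1359 and x = 2718; horizontal third lines at y = 1735 and y = 3471.

(1359, 1735), (2718, 1735), (1359, 3471), (2718, 3471)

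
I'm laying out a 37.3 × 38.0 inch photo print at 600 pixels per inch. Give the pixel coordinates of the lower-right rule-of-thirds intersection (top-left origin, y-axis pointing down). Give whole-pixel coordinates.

(14920, 15200)

In pixels the canvas is 37.3 × 600 = 22380 wide and 38.0 × 600 = 22800 tall.
The lower-right point is two-thirds across and two-thirds down:
x = 2 × 22380/3 ≈ 14920; y = 2 × 22800/3 ≈ 15200.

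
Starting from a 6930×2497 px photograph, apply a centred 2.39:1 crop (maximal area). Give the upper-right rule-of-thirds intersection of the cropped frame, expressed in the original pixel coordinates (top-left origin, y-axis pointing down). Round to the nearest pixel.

6930/2497 > 2.39/1, so the 2.39:1 crop keeps the full height 2497 and trims width to 2497 × 2.39/1 = 5967.83 px.
Left offset = (6930 − 5967.83)/2 = 481.09 px; top offset = 0.
Upper-right is two-thirds across and one-third down within the crop:
x = 481.09 + 2 × 5967.83/3 ≈ 4460; y = 0.00 + 1 × 2497.00/3 ≈ 832.

(4460, 832)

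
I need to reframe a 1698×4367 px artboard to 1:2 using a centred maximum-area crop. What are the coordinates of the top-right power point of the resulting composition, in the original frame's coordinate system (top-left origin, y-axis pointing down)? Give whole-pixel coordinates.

1698/4367 < 1/2, so the 1:2 crop keeps the full width 1698 and trims height to 1698 × 2/1 = 3396.00 px.
Top offset = (4367 − 3396.00)/2 = 485.50 px; left offset = 0.
Top-right is two-thirds across and one-third down within the crop:
x = 0.00 + 2 × 1698.00/3 ≈ 1132; y = 485.50 + 1 × 3396.00/3 ≈ 1618.

(1132, 1618)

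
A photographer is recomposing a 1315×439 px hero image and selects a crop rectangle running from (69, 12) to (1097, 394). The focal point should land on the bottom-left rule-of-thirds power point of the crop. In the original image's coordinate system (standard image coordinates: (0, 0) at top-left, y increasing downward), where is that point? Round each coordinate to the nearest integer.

(412, 267)

Crop width = 1097 − 69 = 1028 px; one third is 342.67 px.
Crop height = 394 − 12 = 382 px; one third is 127.33 px.
The bottom-left point is one-third across and two-thirds down within the crop:
x = 69 + 1 × 342.67 ≈ 412; y = 12 + 2 × 127.33 ≈ 267.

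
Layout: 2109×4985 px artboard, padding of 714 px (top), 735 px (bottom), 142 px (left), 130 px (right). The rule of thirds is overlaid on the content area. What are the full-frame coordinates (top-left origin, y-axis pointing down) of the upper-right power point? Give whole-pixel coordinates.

(1367, 1893)

Content width = 2109 − 142 − 130 = 1837 px; content height = 4985 − 714 − 735 = 3536 px.
Upper-right is two-thirds across and one-third down within the content area.
x = 142 + 2 × 1837/3 = 142 + 1224.67 ≈ 1367
y = 714 + 1 × 3536/3 = 714 + 1178.67 ≈ 1893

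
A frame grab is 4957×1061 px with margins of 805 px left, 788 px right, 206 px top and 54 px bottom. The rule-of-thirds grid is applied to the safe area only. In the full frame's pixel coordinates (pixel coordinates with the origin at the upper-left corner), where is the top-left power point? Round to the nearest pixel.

Content width = 4957 − 805 − 788 = 3364 px; content height = 1061 − 206 − 54 = 801 px.
Top-left is one-third across and one-third down within the safe area.
x = 805 + 1 × 3364/3 = 805 + 1121.33 ≈ 1926
y = 206 + 1 × 801/3 = 206 + 267.00 ≈ 473

x = 1926 px, y = 473 px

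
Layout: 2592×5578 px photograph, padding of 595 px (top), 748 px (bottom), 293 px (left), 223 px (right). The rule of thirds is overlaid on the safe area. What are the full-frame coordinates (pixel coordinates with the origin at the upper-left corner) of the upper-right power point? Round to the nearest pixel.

Content width = 2592 − 293 − 223 = 2076 px; content height = 5578 − 595 − 748 = 4235 px.
Upper-right is two-thirds across and one-third down within the safe area.
x = 293 + 2 × 2076/3 = 293 + 1384.00 ≈ 1677
y = 595 + 1 × 4235/3 = 595 + 1411.67 ≈ 2007

(1677, 2007)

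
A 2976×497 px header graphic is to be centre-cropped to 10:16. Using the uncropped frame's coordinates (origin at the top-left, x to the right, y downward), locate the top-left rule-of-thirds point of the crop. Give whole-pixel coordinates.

(1436, 166)

2976/497 > 10/16, so the 10:16 crop keeps the full height 497 and trims width to 497 × 10/16 = 310.62 px.
Left offset = (2976 − 310.62)/2 = 1332.69 px; top offset = 0.
Top-left is one-third across and one-third down within the crop:
x = 1332.69 + 1 × 310.62/3 ≈ 1436; y = 0.00 + 1 × 497.00/3 ≈ 166.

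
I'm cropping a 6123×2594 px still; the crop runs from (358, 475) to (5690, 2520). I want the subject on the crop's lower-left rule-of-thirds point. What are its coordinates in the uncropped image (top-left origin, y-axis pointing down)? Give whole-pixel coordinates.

(2135, 1838)

Crop width = 5690 − 358 = 5332 px; one third is 1777.33 px.
Crop height = 2520 − 475 = 2045 px; one third is 681.67 px.
The lower-left point is one-third across and two-thirds down within the crop:
x = 358 + 1 × 1777.33 ≈ 2135; y = 475 + 2 × 681.67 ≈ 1838.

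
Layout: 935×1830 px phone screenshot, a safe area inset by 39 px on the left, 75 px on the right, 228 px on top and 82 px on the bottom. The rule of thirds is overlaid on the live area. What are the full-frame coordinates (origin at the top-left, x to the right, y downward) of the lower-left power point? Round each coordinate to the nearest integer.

x = 313 px, y = 1241 px

Content width = 935 − 39 − 75 = 821 px; content height = 1830 − 228 − 82 = 1520 px.
Lower-left is one-third across and two-thirds down within the live area.
x = 39 + 1 × 821/3 = 39 + 273.67 ≈ 313
y = 228 + 2 × 1520/3 = 228 + 1013.33 ≈ 1241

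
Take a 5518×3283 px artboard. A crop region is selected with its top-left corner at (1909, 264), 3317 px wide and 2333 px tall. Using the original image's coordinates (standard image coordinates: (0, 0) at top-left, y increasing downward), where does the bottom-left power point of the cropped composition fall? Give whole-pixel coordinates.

x = 3015 px, y = 1819 px

One third of the crop width 3317 is 1105.67 px.
One third of the crop height 2333 is 777.67 px.
The bottom-left point is one-third across and two-thirds down within the crop:
x = 1909 + 1 × 1105.67 ≈ 3015; y = 264 + 2 × 777.67 ≈ 1819.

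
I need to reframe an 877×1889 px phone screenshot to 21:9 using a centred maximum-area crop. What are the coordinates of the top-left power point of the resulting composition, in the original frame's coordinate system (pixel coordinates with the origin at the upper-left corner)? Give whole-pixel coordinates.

(292, 882)

877/1889 < 21/9, so the 21:9 crop keeps the full width 877 and trims height to 877 × 9/21 = 375.86 px.
Top offset = (1889 − 375.86)/2 = 756.57 px; left offset = 0.
Top-left is one-third across and one-third down within the crop:
x = 0.00 + 1 × 877.00/3 ≈ 292; y = 756.57 + 1 × 375.86/3 ≈ 882.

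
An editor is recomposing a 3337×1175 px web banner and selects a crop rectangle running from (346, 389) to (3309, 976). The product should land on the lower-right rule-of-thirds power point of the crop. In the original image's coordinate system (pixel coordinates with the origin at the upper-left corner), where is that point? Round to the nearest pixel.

Crop width = 3309 − 346 = 2963 px; one third is 987.67 px.
Crop height = 976 − 389 = 587 px; one third is 195.67 px.
The lower-right point is two-thirds across and two-thirds down within the crop:
x = 346 + 2 × 987.67 ≈ 2321; y = 389 + 2 × 195.67 ≈ 780.

(2321, 780)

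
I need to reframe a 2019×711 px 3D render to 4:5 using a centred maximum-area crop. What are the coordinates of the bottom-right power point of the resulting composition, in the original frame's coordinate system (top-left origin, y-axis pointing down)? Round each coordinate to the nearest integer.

(1104, 474)

2019/711 > 4/5, so the 4:5 crop keeps the full height 711 and trims width to 711 × 4/5 = 568.80 px.
Left offset = (2019 − 568.80)/2 = 725.10 px; top offset = 0.
Bottom-right is two-thirds across and two-thirds down within the crop:
x = 725.10 + 2 × 568.80/3 ≈ 1104; y = 0.00 + 2 × 711.00/3 ≈ 474.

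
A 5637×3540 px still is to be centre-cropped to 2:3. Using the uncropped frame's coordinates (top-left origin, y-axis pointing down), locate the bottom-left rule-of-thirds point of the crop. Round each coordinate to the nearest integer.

5637/3540 > 2/3, so the 2:3 crop keeps the full height 3540 and trims width to 3540 × 2/3 = 2360.00 px.
Left offset = (5637 − 2360.00)/2 = 1638.50 px; top offset = 0.
Bottom-left is one-third across and two-thirds down within the crop:
x = 1638.50 + 1 × 2360.00/3 ≈ 2425; y = 0.00 + 2 × 3540.00/3 ≈ 2360.

x = 2425 px, y = 2360 px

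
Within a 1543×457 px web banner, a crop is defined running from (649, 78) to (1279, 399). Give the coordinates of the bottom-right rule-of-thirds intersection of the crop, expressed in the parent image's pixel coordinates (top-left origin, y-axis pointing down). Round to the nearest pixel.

x = 1069 px, y = 292 px

Crop width = 1279 − 649 = 630 px; one third is 210.00 px.
Crop height = 399 − 78 = 321 px; one third is 107.00 px.
The bottom-right point is two-thirds across and two-thirds down within the crop:
x = 649 + 2 × 210.00 ≈ 1069; y = 78 + 2 × 107.00 ≈ 292.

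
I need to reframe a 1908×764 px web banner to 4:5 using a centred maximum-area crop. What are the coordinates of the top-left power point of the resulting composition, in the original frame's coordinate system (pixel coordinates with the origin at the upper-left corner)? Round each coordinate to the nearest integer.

(852, 255)

1908/764 > 4/5, so the 4:5 crop keeps the full height 764 and trims width to 764 × 4/5 = 611.20 px.
Left offset = (1908 − 611.20)/2 = 648.40 px; top offset = 0.
Top-left is one-third across and one-third down within the crop:
x = 648.40 + 1 × 611.20/3 ≈ 852; y = 0.00 + 1 × 764.00/3 ≈ 255.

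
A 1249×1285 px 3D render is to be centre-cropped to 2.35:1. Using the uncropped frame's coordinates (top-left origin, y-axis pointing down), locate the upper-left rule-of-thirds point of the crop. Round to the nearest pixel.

x = 416 px, y = 554 px

1249/1285 < 2.35/1, so the 2.35:1 crop keeps the full width 1249 and trims height to 1249 × 1/2.35 = 531.49 px.
Top offset = (1285 − 531.49)/2 = 376.76 px; left offset = 0.
Upper-left is one-third across and one-third down within the crop:
x = 0.00 + 1 × 1249.00/3 ≈ 416; y = 376.76 + 1 × 531.49/3 ≈ 554.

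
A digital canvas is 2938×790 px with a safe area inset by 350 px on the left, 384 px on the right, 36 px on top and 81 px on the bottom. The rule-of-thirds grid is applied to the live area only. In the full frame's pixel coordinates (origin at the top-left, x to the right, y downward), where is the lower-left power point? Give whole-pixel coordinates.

x = 1085 px, y = 485 px

Content width = 2938 − 350 − 384 = 2204 px; content height = 790 − 36 − 81 = 673 px.
Lower-left is one-third across and two-thirds down within the live area.
x = 350 + 1 × 2204/3 = 350 + 734.67 ≈ 1085
y = 36 + 2 × 673/3 = 36 + 448.67 ≈ 485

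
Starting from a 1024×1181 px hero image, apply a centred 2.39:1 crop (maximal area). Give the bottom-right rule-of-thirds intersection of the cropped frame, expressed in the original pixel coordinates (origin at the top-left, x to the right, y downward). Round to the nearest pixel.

(683, 662)

1024/1181 < 2.39/1, so the 2.39:1 crop keeps the full width 1024 and trims height to 1024 × 1/2.39 = 428.45 px.
Top offset = (1181 − 428.45)/2 = 376.27 px; left offset = 0.
Bottom-right is two-thirds across and two-thirds down within the crop:
x = 0.00 + 2 × 1024.00/3 ≈ 683; y = 376.27 + 2 × 428.45/3 ≈ 662.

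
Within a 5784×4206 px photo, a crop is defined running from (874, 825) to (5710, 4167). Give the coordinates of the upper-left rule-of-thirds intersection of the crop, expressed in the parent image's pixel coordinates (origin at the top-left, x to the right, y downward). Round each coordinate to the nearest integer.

x = 2486 px, y = 1939 px

Crop width = 5710 − 874 = 4836 px; one third is 1612.00 px.
Crop height = 4167 − 825 = 3342 px; one third is 1114.00 px.
The upper-left point is one-third across and one-third down within the crop:
x = 874 + 1 × 1612.00 ≈ 2486; y = 825 + 1 × 1114.00 ≈ 1939.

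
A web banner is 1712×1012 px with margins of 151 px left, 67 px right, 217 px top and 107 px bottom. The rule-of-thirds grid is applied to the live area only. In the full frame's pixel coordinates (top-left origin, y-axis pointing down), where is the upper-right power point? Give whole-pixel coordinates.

(1147, 446)

Content width = 1712 − 151 − 67 = 1494 px; content height = 1012 − 217 − 107 = 688 px.
Upper-right is two-thirds across and one-third down within the live area.
x = 151 + 2 × 1494/3 = 151 + 996.00 ≈ 1147
y = 217 + 1 × 688/3 = 217 + 229.33 ≈ 446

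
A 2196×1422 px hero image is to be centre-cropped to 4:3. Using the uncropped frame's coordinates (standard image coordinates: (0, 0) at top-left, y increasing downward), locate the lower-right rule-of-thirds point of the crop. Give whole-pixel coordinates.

(1414, 948)

2196/1422 > 4/3, so the 4:3 crop keeps the full height 1422 and trims width to 1422 × 4/3 = 1896.00 px.
Left offset = (2196 − 1896.00)/2 = 150.00 px; top offset = 0.
Lower-right is two-thirds across and two-thirds down within the crop:
x = 150.00 + 2 × 1896.00/3 ≈ 1414; y = 0.00 + 2 × 1422.00/3 ≈ 948.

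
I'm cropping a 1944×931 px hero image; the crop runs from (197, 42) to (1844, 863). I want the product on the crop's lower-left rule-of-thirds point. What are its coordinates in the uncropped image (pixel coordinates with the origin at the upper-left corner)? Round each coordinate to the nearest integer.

Crop width = 1844 − 197 = 1647 px; one third is 549.00 px.
Crop height = 863 − 42 = 821 px; one third is 273.67 px.
The lower-left point is one-third across and two-thirds down within the crop:
x = 197 + 1 × 549.00 ≈ 746; y = 42 + 2 × 273.67 ≈ 589.

(746, 589)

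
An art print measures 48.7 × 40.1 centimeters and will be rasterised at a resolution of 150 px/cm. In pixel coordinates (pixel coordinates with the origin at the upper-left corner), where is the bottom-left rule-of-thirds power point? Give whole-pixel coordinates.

In pixels the canvas is 48.7 × 150 = 7305 wide and 40.1 × 150 = 6015 tall.
The bottom-left point is one-third across and two-thirds down:
x = 1 × 7305/3 ≈ 2435; y = 2 × 6015/3 ≈ 4010.

(2435, 4010)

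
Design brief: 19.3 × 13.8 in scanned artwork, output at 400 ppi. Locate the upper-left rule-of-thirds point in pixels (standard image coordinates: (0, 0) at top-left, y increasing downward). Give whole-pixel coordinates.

In pixels the canvas is 19.3 × 400 = 7720 wide and 13.8 × 400 = 5520 tall.
The upper-left point is one-third across and one-third down:
x = 1 × 7720/3 ≈ 2573; y = 1 × 5520/3 ≈ 1840.

(2573, 1840)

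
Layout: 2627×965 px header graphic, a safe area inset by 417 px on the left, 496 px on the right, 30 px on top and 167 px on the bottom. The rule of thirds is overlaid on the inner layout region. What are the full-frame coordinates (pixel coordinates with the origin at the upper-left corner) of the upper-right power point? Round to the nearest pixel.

(1560, 286)

Content width = 2627 − 417 − 496 = 1714 px; content height = 965 − 30 − 167 = 768 px.
Upper-right is two-thirds across and one-third down within the inner layout region.
x = 417 + 2 × 1714/3 = 417 + 1142.67 ≈ 1560
y = 30 + 1 × 768/3 = 30 + 256.00 ≈ 286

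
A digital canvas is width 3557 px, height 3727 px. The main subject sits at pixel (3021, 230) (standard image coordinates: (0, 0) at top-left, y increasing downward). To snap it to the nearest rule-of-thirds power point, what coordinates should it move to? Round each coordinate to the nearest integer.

Third lines: x ∈ {1186, 2371}, y ∈ {1242, 2485}.
3021 is closer to x = 2371; 230 is closer to y = 1242.
So the nearest intersection is the upper-right power point.

(2371, 1242)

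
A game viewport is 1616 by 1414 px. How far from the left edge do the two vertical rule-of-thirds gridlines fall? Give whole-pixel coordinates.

x = 539 px and x = 1077 px

1616 / 3 = 538.67, so the vertical lines sit at one and two thirds of 1616.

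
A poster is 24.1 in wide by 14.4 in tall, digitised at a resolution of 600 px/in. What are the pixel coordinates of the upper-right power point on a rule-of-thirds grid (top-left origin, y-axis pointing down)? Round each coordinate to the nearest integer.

x = 9640 px, y = 2880 px

In pixels the canvas is 24.1 × 600 = 14460 wide and 14.4 × 600 = 8640 tall.
The upper-right point is two-thirds across and one-third down:
x = 2 × 14460/3 ≈ 9640; y = 1 × 8640/3 ≈ 2880.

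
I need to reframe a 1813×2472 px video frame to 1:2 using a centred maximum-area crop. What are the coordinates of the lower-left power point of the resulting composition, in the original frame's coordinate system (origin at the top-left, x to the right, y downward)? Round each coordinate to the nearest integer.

1813/2472 > 1/2, so the 1:2 crop keeps the full height 2472 and trims width to 2472 × 1/2 = 1236.00 px.
Left offset = (1813 − 1236.00)/2 = 288.50 px; top offset = 0.
Lower-left is one-third across and two-thirds down within the crop:
x = 288.50 + 1 × 1236.00/3 ≈ 701; y = 0.00 + 2 × 2472.00/3 ≈ 1648.

x = 701 px, y = 1648 px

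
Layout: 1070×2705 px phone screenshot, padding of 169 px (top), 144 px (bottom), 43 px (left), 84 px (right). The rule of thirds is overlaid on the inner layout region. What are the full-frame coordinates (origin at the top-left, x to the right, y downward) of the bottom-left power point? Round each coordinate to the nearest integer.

Content width = 1070 − 43 − 84 = 943 px; content height = 2705 − 169 − 144 = 2392 px.
Bottom-left is one-third across and two-thirds down within the inner layout region.
x = 43 + 1 × 943/3 = 43 + 314.33 ≈ 357
y = 169 + 2 × 2392/3 = 169 + 1594.67 ≈ 1764

(357, 1764)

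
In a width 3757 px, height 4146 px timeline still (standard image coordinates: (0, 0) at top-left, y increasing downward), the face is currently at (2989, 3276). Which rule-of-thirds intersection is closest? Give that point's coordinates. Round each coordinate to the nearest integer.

(2505, 2764)

Third lines: x ∈ {1252, 2505}, y ∈ {1382, 2764}.
2989 is closer to x = 2505; 3276 is closer to y = 2764.
So the nearest intersection is the lower-right power point.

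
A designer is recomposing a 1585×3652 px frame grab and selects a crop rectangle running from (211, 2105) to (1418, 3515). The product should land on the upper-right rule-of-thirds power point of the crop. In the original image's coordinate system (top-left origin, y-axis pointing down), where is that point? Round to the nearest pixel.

Crop width = 1418 − 211 = 1207 px; one third is 402.33 px.
Crop height = 3515 − 2105 = 1410 px; one third is 470.00 px.
The upper-right point is two-thirds across and one-third down within the crop:
x = 211 + 2 × 402.33 ≈ 1016; y = 2105 + 1 × 470.00 ≈ 2575.

x = 1016 px, y = 2575 px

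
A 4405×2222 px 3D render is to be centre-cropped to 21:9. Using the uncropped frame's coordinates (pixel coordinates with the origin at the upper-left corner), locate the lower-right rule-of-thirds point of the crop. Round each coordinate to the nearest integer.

4405/2222 < 21/9, so the 21:9 crop keeps the full width 4405 and trims height to 4405 × 9/21 = 1887.86 px.
Top offset = (2222 − 1887.86)/2 = 167.07 px; left offset = 0.
Lower-right is two-thirds across and two-thirds down within the crop:
x = 0.00 + 2 × 4405.00/3 ≈ 2937; y = 167.07 + 2 × 1887.86/3 ≈ 1426.

(2937, 1426)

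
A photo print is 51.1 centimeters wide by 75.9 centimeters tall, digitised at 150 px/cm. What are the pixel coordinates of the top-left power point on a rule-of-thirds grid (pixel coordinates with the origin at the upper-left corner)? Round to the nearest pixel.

(2555, 3795)

In pixels the canvas is 51.1 × 150 = 7665 wide and 75.9 × 150 = 11385 tall.
The top-left point is one-third across and one-third down:
x = 1 × 7665/3 ≈ 2555; y = 1 × 11385/3 ≈ 3795.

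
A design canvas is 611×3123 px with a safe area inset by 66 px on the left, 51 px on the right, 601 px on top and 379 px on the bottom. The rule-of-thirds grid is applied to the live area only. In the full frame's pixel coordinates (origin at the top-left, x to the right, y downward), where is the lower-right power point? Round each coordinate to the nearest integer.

(395, 2030)

Content width = 611 − 66 − 51 = 494 px; content height = 3123 − 601 − 379 = 2143 px.
Lower-right is two-thirds across and two-thirds down within the live area.
x = 66 + 2 × 494/3 = 66 + 329.33 ≈ 395
y = 601 + 2 × 2143/3 = 601 + 1428.67 ≈ 2030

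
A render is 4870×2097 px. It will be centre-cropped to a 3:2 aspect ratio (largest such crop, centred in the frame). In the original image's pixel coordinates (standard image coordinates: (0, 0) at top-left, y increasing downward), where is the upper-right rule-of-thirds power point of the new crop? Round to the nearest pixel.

4870/2097 > 3/2, so the 3:2 crop keeps the full height 2097 and trims width to 2097 × 3/2 = 3145.50 px.
Left offset = (4870 − 3145.50)/2 = 862.25 px; top offset = 0.
Upper-right is two-thirds across and one-third down within the crop:
x = 862.25 + 2 × 3145.50/3 ≈ 2959; y = 0.00 + 1 × 2097.00/3 ≈ 699.

(2959, 699)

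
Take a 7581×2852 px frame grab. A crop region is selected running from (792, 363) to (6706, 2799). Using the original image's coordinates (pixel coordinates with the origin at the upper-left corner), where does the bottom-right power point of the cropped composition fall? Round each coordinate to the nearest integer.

Crop width = 6706 − 792 = 5914 px; one third is 1971.33 px.
Crop height = 2799 − 363 = 2436 px; one third is 812.00 px.
The bottom-right point is two-thirds across and two-thirds down within the crop:
x = 792 + 2 × 1971.33 ≈ 4735; y = 363 + 2 × 812.00 ≈ 1987.

x = 4735 px, y = 1987 px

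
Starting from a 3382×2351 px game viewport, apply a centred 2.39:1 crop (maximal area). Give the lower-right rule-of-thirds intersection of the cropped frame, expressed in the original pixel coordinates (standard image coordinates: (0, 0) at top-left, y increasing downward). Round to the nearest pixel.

3382/2351 < 2.39/1, so the 2.39:1 crop keeps the full width 3382 and trims height to 3382 × 1/2.39 = 1415.06 px.
Top offset = (2351 − 1415.06)/2 = 467.97 px; left offset = 0.
Lower-right is two-thirds across and two-thirds down within the crop:
x = 0.00 + 2 × 3382.00/3 ≈ 2255; y = 467.97 + 2 × 1415.06/3 ≈ 1411.

x = 2255 px, y = 1411 px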